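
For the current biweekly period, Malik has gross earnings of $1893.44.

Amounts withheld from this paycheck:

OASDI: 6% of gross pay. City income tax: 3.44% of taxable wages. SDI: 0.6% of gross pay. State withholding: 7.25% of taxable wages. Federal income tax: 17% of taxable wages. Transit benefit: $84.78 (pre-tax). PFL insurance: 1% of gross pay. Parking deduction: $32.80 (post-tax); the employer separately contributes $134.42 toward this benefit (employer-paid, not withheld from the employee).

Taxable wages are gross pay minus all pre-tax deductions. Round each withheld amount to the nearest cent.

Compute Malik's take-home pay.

Transit benefit: $84.78
Taxable wages = $1893.44 − $84.78 = $1808.66
State withholding: $1808.66 × 0.0725 = $131.13
City income tax: $1808.66 × 0.0344 = $62.22
Federal income tax: $1808.66 × 0.17 = $307.47
SDI: $1893.44 × 0.006 = $11.36
OASDI: $1893.44 × 0.06 = $113.61
PFL insurance: $1893.44 × 0.01 = $18.93
Parking deduction: $32.80
(Employer's $134.42 toward parking deduction is not withheld from the employee.)
Total deductions = $84.78 + $131.13 + $62.22 + $307.47 + $11.36 + $113.61 + $18.93 + $32.80 = $762.30
Net pay = $1893.44 − $762.30 = $1131.14

$1131.14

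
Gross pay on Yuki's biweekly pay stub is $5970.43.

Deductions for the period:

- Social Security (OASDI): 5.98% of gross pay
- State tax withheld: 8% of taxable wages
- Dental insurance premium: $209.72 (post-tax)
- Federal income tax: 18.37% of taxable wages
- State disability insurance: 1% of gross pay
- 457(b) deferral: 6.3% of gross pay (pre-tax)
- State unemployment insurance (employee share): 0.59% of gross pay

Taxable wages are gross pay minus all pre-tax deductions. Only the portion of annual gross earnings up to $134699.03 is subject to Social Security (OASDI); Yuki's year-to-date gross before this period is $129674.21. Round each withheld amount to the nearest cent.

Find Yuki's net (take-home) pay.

$3513.95

457(b) deferral: $5970.43 × 0.063 = $376.14
Taxable wages = $5970.43 − $376.14 = $5594.29
State tax withheld: $5594.29 × 0.08 = $447.54
Federal income tax: $5594.29 × 0.1837 = $1027.67
State unemployment insurance (employee share): $5970.43 × 0.0059 = $35.23
Social Security (OASDI): only $134699.03 − $129674.21 = $5024.82 of this check is subject → $5024.82 × 0.0598 = $300.48
State disability insurance: $5970.43 × 0.01 = $59.70
Dental insurance premium: $209.72
Total deductions = $376.14 + $447.54 + $1027.67 + $35.23 + $300.48 + $59.70 + $209.72 = $2456.48
Net pay = $5970.43 − $2456.48 = $3513.95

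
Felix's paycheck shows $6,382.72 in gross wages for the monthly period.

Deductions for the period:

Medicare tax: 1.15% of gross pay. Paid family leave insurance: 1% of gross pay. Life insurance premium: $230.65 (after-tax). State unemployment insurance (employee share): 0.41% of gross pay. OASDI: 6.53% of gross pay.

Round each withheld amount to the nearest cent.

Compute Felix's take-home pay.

$5,571.88

State unemployment insurance (employee share): $6,382.72 × 0.0041 = $26.17
OASDI: $6,382.72 × 0.0653 = $416.79
Paid family leave insurance: $6,382.72 × 0.01 = $63.83
Medicare tax: $6,382.72 × 0.0115 = $73.40
Life insurance premium: $230.65
Total deductions = $26.17 + $416.79 + $63.83 + $73.40 + $230.65 = $810.84
Net pay = $6,382.72 − $810.84 = $5,571.88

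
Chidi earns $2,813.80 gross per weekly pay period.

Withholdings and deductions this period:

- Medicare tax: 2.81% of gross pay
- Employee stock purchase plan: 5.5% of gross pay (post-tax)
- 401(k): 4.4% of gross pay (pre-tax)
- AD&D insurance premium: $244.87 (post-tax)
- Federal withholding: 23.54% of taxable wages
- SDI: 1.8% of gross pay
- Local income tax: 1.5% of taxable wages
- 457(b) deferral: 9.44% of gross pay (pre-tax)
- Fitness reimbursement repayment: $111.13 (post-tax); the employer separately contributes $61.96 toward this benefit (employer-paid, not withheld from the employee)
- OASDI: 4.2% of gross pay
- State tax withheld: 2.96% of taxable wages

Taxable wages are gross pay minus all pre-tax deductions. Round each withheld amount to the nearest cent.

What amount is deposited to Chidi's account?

457(b) deferral: $2,813.80 × 0.0944 = $265.62
401(k): $2,813.80 × 0.044 = $123.81
Pre-tax total = $265.62 + $123.81 = $389.43
Taxable wages = $2,813.80 − $389.43 = $2,424.37
Federal withholding: $2,424.37 × 0.2354 = $570.70
Local income tax: $2,424.37 × 0.015 = $36.37
State tax withheld: $2,424.37 × 0.0296 = $71.76
OASDI: $2,813.80 × 0.042 = $118.18
Medicare tax: $2,813.80 × 0.0281 = $79.07
SDI: $2,813.80 × 0.018 = $50.65
Fitness reimbursement repayment: $111.13
AD&D insurance premium: $244.87
Employee stock purchase plan: $2,813.80 × 0.055 = $154.76
(Employer's $61.96 toward fitness reimbursement repayment is not withheld from the employee.)
Total deductions = $265.62 + $123.81 + $570.70 + $36.37 + $71.76 + $118.18 + $79.07 + $50.65 + $111.13 + $244.87 + $154.76 = $1,826.92
Net pay = $2,813.80 − $1,826.92 = $986.88

$986.88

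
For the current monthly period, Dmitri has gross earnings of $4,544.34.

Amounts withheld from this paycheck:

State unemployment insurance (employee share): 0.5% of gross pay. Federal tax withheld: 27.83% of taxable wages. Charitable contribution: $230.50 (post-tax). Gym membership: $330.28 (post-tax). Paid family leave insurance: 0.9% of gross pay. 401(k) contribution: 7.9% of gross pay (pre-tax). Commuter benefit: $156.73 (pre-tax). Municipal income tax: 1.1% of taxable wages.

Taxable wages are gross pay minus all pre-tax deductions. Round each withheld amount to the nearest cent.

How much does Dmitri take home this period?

Commuter benefit: $156.73
401(k) contribution: $4,544.34 × 0.079 = $359.00
Pre-tax total = $156.73 + $359.00 = $515.73
Taxable wages = $4,544.34 − $515.73 = $4,028.61
Federal tax withheld: $4,028.61 × 0.2783 = $1,121.16
Municipal income tax: $4,028.61 × 0.011 = $44.31
State unemployment insurance (employee share): $4,544.34 × 0.005 = $22.72
Paid family leave insurance: $4,544.34 × 0.009 = $40.90
Gym membership: $330.28
Charitable contribution: $230.50
Total deductions = $156.73 + $359.00 + $1,121.16 + $44.31 + $22.72 + $40.90 + $330.28 + $230.50 = $2,305.60
Net pay = $4,544.34 − $2,305.60 = $2,238.74

$2,238.74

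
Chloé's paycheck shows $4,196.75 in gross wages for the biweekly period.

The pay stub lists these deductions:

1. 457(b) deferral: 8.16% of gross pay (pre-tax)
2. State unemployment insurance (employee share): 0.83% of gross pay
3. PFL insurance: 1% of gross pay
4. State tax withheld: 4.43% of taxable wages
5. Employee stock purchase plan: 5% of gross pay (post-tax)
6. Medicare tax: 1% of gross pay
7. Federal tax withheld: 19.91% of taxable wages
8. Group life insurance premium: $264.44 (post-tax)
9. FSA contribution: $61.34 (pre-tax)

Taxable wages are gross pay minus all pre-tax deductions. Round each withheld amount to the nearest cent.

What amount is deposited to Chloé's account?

$2,276.70

FSA contribution: $61.34
457(b) deferral: $4,196.75 × 0.0816 = $342.45
Pre-tax total = $61.34 + $342.45 = $403.79
Taxable wages = $4,196.75 − $403.79 = $3,792.96
Federal tax withheld: $3,792.96 × 0.1991 = $755.18
State tax withheld: $3,792.96 × 0.0443 = $168.03
State unemployment insurance (employee share): $4,196.75 × 0.0083 = $34.83
PFL insurance: $4,196.75 × 0.01 = $41.97
Medicare tax: $4,196.75 × 0.01 = $41.97
Employee stock purchase plan: $4,196.75 × 0.05 = $209.84
Group life insurance premium: $264.44
Total deductions = $61.34 + $342.45 + $755.18 + $168.03 + $34.83 + $41.97 + $41.97 + $209.84 + $264.44 = $1,920.05
Net pay = $4,196.75 − $1,920.05 = $2,276.70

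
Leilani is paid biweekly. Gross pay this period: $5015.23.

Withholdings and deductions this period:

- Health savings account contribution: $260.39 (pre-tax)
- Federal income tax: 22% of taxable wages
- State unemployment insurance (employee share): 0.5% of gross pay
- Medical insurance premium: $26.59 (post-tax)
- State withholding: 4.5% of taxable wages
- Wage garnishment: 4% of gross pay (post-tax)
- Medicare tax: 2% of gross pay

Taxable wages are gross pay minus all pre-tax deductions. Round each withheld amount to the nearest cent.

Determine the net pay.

Health savings account contribution: $260.39
Taxable wages = $5015.23 − $260.39 = $4754.84
Federal income tax: $4754.84 × 0.22 = $1046.06
State withholding: $4754.84 × 0.045 = $213.97
State unemployment insurance (employee share): $5015.23 × 0.005 = $25.08
Medicare tax: $5015.23 × 0.02 = $100.30
Medical insurance premium: $26.59
Wage garnishment: $5015.23 × 0.04 = $200.61
Total deductions = $260.39 + $1046.06 + $213.97 + $25.08 + $100.30 + $26.59 + $200.61 = $1873.00
Net pay = $5015.23 − $1873.00 = $3142.23

$3142.23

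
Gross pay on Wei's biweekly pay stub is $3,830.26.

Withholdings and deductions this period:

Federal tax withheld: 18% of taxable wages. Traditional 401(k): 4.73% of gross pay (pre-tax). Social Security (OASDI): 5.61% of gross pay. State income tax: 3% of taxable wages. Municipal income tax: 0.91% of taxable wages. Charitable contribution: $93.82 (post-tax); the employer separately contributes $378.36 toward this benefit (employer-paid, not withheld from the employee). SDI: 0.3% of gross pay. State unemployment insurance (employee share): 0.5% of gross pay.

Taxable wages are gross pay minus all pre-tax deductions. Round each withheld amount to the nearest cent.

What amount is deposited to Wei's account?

Traditional 401(k): $3,830.26 × 0.0473 = $181.17
Taxable wages = $3,830.26 − $181.17 = $3,649.09
Federal tax withheld: $3,649.09 × 0.18 = $656.84
Municipal income tax: $3,649.09 × 0.0091 = $33.21
State income tax: $3,649.09 × 0.03 = $109.47
SDI: $3,830.26 × 0.003 = $11.49
Social Security (OASDI): $3,830.26 × 0.0561 = $214.88
State unemployment insurance (employee share): $3,830.26 × 0.005 = $19.15
Charitable contribution: $93.82
(Employer's $378.36 toward charitable contribution is not withheld from the employee.)
Total deductions = $181.17 + $656.84 + $33.21 + $109.47 + $11.49 + $214.88 + $19.15 + $93.82 = $1,320.03
Net pay = $3,830.26 − $1,320.03 = $2,510.23

$2,510.23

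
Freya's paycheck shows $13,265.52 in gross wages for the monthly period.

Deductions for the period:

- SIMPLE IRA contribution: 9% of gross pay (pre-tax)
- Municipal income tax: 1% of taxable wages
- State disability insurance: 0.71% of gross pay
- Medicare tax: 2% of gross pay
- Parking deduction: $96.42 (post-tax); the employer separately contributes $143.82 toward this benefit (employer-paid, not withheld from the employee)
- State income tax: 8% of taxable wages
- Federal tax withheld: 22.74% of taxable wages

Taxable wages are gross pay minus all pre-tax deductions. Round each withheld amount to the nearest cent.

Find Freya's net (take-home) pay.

SIMPLE IRA contribution: $13,265.52 × 0.09 = $1,193.90
Taxable wages = $13,265.52 − $1,193.90 = $12,071.62
Federal tax withheld: $12,071.62 × 0.2274 = $2,745.09
State income tax: $12,071.62 × 0.08 = $965.73
Municipal income tax: $12,071.62 × 0.01 = $120.72
Medicare tax: $13,265.52 × 0.02 = $265.31
State disability insurance: $13,265.52 × 0.0071 = $94.19
Parking deduction: $96.42
(Employer's $143.82 toward parking deduction is not withheld from the employee.)
Total deductions = $1,193.90 + $2,745.09 + $965.73 + $120.72 + $265.31 + $94.19 + $96.42 = $5,481.36
Net pay = $13,265.52 − $5,481.36 = $7,784.16

$7,784.16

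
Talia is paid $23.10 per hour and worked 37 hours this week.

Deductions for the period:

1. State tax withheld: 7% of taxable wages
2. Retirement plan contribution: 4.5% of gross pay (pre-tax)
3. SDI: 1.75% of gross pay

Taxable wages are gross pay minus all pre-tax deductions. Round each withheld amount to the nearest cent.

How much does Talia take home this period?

Gross pay: 37 × $23.10 = $854.70
Retirement plan contribution: $854.70 × 0.045 = $38.46
Taxable wages = $854.70 − $38.46 = $816.24
State tax withheld: $816.24 × 0.07 = $57.14
SDI: $854.70 × 0.0175 = $14.96
Total deductions = $38.46 + $57.14 + $14.96 = $110.56
Net pay = $854.70 − $110.56 = $744.14

$744.14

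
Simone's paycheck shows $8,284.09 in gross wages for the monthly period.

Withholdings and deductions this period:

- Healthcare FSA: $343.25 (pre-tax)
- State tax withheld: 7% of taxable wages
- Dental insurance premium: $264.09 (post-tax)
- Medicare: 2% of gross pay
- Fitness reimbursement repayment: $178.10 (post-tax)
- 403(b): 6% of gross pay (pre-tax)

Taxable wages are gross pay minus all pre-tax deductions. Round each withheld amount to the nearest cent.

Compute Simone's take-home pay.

$6,314.85

403(b): $8,284.09 × 0.06 = $497.05
Healthcare FSA: $343.25
Pre-tax total = $497.05 + $343.25 = $840.30
Taxable wages = $8,284.09 − $840.30 = $7,443.79
State tax withheld: $7,443.79 × 0.07 = $521.07
Medicare: $8,284.09 × 0.02 = $165.68
Dental insurance premium: $264.09
Fitness reimbursement repayment: $178.10
Total deductions = $497.05 + $343.25 + $521.07 + $165.68 + $264.09 + $178.10 = $1,969.24
Net pay = $8,284.09 − $1,969.24 = $6,314.85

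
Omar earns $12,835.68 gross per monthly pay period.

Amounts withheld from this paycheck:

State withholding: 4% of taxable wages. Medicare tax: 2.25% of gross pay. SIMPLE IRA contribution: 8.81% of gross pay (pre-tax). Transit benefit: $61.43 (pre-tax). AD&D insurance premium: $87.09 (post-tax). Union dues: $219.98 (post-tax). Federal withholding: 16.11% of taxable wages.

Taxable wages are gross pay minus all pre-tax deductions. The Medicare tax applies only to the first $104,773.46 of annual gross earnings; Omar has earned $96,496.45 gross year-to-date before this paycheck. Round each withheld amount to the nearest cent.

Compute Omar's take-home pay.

$8,808.63

SIMPLE IRA contribution: $12,835.68 × 0.0881 = $1,130.82
Transit benefit: $61.43
Pre-tax total = $1,130.82 + $61.43 = $1,192.25
Taxable wages = $12,835.68 − $1,192.25 = $11,643.43
Federal withholding: $11,643.43 × 0.1611 = $1,875.76
State withholding: $11,643.43 × 0.04 = $465.74
Medicare tax: only $104,773.46 − $96,496.45 = $8,277.01 of this check is subject → $8,277.01 × 0.0225 = $186.23
Union dues: $219.98
AD&D insurance premium: $87.09
Total deductions = $1,130.82 + $61.43 + $1,875.76 + $465.74 + $186.23 + $219.98 + $87.09 = $4,027.05
Net pay = $12,835.68 − $4,027.05 = $8,808.63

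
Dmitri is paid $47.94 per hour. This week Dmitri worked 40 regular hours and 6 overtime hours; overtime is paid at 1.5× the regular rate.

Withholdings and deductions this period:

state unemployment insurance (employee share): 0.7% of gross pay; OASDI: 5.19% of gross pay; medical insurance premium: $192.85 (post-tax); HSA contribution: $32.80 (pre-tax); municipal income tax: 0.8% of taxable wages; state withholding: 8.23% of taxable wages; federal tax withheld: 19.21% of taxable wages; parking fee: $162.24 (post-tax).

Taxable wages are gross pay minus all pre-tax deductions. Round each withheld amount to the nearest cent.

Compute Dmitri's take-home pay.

$1,168.70

Regular pay: 40 × $47.94 = $1,917.60
Overtime pay: 6 × $47.94 × 1.5 = $431.46
Gross pay = $1,917.60 + $431.46 = $2,349.06
HSA contribution: $32.80
Taxable wages = $2,349.06 − $32.80 = $2,316.26
Federal tax withheld: $2,316.26 × 0.1921 = $444.95
State withholding: $2,316.26 × 0.0823 = $190.63
Municipal income tax: $2,316.26 × 0.008 = $18.53
State unemployment insurance (employee share): $2,349.06 × 0.007 = $16.44
OASDI: $2,349.06 × 0.0519 = $121.92
Parking fee: $162.24
Medical insurance premium: $192.85
Total deductions = $32.80 + $444.95 + $190.63 + $18.53 + $16.44 + $121.92 + $162.24 + $192.85 = $1,180.36
Net pay = $2,349.06 − $1,180.36 = $1,168.70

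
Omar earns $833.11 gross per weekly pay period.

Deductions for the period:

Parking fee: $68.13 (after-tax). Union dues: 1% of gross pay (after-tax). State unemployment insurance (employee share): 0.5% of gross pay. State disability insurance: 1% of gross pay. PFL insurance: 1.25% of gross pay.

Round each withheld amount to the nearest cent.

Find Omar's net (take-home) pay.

$733.74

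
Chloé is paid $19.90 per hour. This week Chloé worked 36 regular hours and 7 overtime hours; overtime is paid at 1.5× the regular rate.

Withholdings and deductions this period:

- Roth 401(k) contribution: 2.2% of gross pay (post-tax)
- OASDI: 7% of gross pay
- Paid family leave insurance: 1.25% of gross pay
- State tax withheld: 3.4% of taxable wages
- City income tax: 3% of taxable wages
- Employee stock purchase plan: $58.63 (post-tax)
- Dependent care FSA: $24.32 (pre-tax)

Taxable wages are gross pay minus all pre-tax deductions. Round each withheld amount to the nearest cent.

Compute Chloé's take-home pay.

$688.03

Regular pay: 36 × $19.90 = $716.40
Overtime pay: 7 × $19.90 × 1.5 = $208.95
Gross pay = $716.40 + $208.95 = $925.35
Dependent care FSA: $24.32
Taxable wages = $925.35 − $24.32 = $901.03
City income tax: $901.03 × 0.03 = $27.03
State tax withheld: $901.03 × 0.034 = $30.64
OASDI: $925.35 × 0.07 = $64.77
Paid family leave insurance: $925.35 × 0.0125 = $11.57
Roth 401(k) contribution: $925.35 × 0.022 = $20.36
Employee stock purchase plan: $58.63
Total deductions = $24.32 + $27.03 + $30.64 + $64.77 + $11.57 + $20.36 + $58.63 = $237.32
Net pay = $925.35 − $237.32 = $688.03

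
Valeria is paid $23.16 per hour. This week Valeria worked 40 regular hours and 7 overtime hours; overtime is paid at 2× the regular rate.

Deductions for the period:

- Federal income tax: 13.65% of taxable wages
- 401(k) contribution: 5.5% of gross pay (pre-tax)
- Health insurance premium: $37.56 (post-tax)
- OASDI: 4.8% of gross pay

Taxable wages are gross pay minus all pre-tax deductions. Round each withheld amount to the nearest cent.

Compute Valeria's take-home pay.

Regular pay: 40 × $23.16 = $926.40
Overtime pay: 7 × $23.16 × 2 = $324.24
Gross pay = $926.40 + $324.24 = $1,250.64
401(k) contribution: $1,250.64 × 0.055 = $68.79
Taxable wages = $1,250.64 − $68.79 = $1,181.85
Federal income tax: $1,181.85 × 0.1365 = $161.32
OASDI: $1,250.64 × 0.048 = $60.03
Health insurance premium: $37.56
Total deductions = $68.79 + $161.32 + $60.03 + $37.56 = $327.70
Net pay = $1,250.64 − $327.70 = $922.94

$922.94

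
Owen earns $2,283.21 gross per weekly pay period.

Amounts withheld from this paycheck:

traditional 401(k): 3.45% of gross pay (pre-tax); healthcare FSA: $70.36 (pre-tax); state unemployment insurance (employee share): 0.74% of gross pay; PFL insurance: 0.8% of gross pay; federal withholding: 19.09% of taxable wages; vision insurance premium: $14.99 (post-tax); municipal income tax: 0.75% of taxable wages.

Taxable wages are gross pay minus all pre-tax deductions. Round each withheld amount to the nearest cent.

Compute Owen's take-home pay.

Healthcare FSA: $70.36
Traditional 401(k): $2,283.21 × 0.0345 = $78.77
Pre-tax total = $70.36 + $78.77 = $149.13
Taxable wages = $2,283.21 − $149.13 = $2,134.08
Federal withholding: $2,134.08 × 0.1909 = $407.40
Municipal income tax: $2,134.08 × 0.0075 = $16.01
PFL insurance: $2,283.21 × 0.008 = $18.27
State unemployment insurance (employee share): $2,283.21 × 0.0074 = $16.90
Vision insurance premium: $14.99
Total deductions = $70.36 + $78.77 + $407.40 + $16.01 + $18.27 + $16.90 + $14.99 = $622.70
Net pay = $2,283.21 − $622.70 = $1,660.51

$1,660.51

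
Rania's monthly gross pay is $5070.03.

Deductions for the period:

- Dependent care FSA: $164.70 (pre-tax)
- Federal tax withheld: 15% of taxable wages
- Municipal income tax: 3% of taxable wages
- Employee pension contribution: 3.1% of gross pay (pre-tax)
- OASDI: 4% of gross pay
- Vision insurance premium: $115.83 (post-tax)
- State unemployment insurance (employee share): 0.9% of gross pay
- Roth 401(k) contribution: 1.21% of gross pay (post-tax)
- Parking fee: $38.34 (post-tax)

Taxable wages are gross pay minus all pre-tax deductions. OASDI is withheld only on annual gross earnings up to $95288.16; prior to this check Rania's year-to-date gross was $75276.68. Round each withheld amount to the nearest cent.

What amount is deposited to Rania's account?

Dependent care FSA: $164.70
Employee pension contribution: $5070.03 × 0.031 = $157.17
Pre-tax total = $164.70 + $157.17 = $321.87
Taxable wages = $5070.03 − $321.87 = $4748.16
Municipal income tax: $4748.16 × 0.03 = $142.44
Federal tax withheld: $4748.16 × 0.15 = $712.22
OASDI: cap not yet reached, full $5070.03 is subject → $5070.03 × 0.04 = $202.80
State unemployment insurance (employee share): $5070.03 × 0.009 = $45.63
Vision insurance premium: $115.83
Roth 401(k) contribution: $5070.03 × 0.0121 = $61.35
Parking fee: $38.34
Total deductions = $164.70 + $157.17 + $142.44 + $712.22 + $202.80 + $45.63 + $115.83 + $61.35 + $38.34 = $1640.48
Net pay = $5070.03 − $1640.48 = $3429.55

$3429.55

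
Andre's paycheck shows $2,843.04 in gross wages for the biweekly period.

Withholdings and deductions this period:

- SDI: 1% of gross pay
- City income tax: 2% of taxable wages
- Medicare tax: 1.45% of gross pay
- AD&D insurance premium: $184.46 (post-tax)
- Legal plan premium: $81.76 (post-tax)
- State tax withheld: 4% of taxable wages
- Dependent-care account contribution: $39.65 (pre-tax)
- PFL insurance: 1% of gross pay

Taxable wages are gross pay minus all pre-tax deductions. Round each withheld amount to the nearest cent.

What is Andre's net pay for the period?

$2,270.88

Dependent-care account contribution: $39.65
Taxable wages = $2,843.04 − $39.65 = $2,803.39
State tax withheld: $2,803.39 × 0.04 = $112.14
City income tax: $2,803.39 × 0.02 = $56.07
PFL insurance: $2,843.04 × 0.01 = $28.43
Medicare tax: $2,843.04 × 0.0145 = $41.22
SDI: $2,843.04 × 0.01 = $28.43
AD&D insurance premium: $184.46
Legal plan premium: $81.76
Total deductions = $39.65 + $112.14 + $56.07 + $28.43 + $41.22 + $28.43 + $184.46 + $81.76 = $572.16
Net pay = $2,843.04 − $572.16 = $2,270.88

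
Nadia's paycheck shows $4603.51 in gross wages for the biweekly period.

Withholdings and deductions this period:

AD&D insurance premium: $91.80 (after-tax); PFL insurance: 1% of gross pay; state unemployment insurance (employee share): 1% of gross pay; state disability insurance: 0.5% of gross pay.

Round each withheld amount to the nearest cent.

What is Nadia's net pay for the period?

State disability insurance: $4603.51 × 0.005 = $23.02
PFL insurance: $4603.51 × 0.01 = $46.04
State unemployment insurance (employee share): $4603.51 × 0.01 = $46.04
AD&D insurance premium: $91.80
Total deductions = $23.02 + $46.04 + $46.04 + $91.80 = $206.90
Net pay = $4603.51 − $206.90 = $4396.61

$4396.61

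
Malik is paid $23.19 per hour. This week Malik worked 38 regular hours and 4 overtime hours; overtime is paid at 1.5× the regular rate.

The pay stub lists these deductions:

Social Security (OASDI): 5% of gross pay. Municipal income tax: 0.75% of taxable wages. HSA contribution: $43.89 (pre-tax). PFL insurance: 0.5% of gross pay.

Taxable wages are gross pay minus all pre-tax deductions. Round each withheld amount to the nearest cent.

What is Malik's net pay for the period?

$913.03

Regular pay: 38 × $23.19 = $881.22
Overtime pay: 4 × $23.19 × 1.5 = $139.14
Gross pay = $881.22 + $139.14 = $1020.36
HSA contribution: $43.89
Taxable wages = $1020.36 − $43.89 = $976.47
Municipal income tax: $976.47 × 0.0075 = $7.32
PFL insurance: $1020.36 × 0.005 = $5.10
Social Security (OASDI): $1020.36 × 0.05 = $51.02
Total deductions = $43.89 + $7.32 + $5.10 + $51.02 = $107.33
Net pay = $1020.36 − $107.33 = $913.03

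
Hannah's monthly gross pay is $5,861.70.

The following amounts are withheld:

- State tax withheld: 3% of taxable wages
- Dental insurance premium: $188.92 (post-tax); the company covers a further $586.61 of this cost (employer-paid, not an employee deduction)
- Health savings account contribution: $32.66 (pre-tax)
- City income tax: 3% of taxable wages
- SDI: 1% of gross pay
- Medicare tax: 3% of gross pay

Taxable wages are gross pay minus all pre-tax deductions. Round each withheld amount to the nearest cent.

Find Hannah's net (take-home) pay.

Health savings account contribution: $32.66
Taxable wages = $5,861.70 − $32.66 = $5,829.04
State tax withheld: $5,829.04 × 0.03 = $174.87
City income tax: $5,829.04 × 0.03 = $174.87
SDI: $5,861.70 × 0.01 = $58.62
Medicare tax: $5,861.70 × 0.03 = $175.85
Dental insurance premium: $188.92
(Employer's $586.61 toward dental insurance premium is not withheld from the employee.)
Total deductions = $32.66 + $174.87 + $174.87 + $58.62 + $175.85 + $188.92 = $805.79
Net pay = $5,861.70 − $805.79 = $5,055.91

$5,055.91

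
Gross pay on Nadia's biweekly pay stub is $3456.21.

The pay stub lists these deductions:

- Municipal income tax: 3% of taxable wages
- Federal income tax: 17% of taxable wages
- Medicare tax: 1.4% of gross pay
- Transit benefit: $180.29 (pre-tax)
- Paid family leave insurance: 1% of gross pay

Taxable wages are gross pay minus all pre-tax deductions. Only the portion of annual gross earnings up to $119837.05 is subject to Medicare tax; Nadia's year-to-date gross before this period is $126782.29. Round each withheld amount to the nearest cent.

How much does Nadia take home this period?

Transit benefit: $180.29
Taxable wages = $3456.21 − $180.29 = $3275.92
Municipal income tax: $3275.92 × 0.03 = $98.28
Federal income tax: $3275.92 × 0.17 = $556.91
Medicare tax: annual cap $119837.05 already reached (YTD $126782.29), so $0.00
Paid family leave insurance: $3456.21 × 0.01 = $34.56
Total deductions = $180.29 + $98.28 + $556.91 + $0.00 + $34.56 = $870.04
Net pay = $3456.21 − $870.04 = $2586.17

$2586.17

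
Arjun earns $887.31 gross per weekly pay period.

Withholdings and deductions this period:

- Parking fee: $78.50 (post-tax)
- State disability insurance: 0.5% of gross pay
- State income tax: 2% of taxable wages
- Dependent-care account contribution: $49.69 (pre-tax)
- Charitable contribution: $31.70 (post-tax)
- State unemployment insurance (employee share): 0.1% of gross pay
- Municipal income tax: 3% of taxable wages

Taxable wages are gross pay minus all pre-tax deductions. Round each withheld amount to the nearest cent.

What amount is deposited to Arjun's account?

$680.21

Dependent-care account contribution: $49.69
Taxable wages = $887.31 − $49.69 = $837.62
Municipal income tax: $837.62 × 0.03 = $25.13
State income tax: $837.62 × 0.02 = $16.75
State disability insurance: $887.31 × 0.005 = $4.44
State unemployment insurance (employee share): $887.31 × 0.001 = $0.89
Parking fee: $78.50
Charitable contribution: $31.70
Total deductions = $49.69 + $25.13 + $16.75 + $4.44 + $0.89 + $78.50 + $31.70 = $207.10
Net pay = $887.31 − $207.10 = $680.21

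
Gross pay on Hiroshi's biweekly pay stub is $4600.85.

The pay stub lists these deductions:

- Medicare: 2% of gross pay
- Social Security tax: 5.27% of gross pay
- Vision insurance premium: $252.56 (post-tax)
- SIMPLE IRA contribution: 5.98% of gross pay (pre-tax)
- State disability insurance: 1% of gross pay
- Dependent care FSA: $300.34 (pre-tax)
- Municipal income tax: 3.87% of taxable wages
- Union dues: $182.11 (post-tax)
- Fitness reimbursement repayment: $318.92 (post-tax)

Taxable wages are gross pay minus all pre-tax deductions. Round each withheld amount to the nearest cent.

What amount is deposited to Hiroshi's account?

SIMPLE IRA contribution: $4600.85 × 0.0598 = $275.13
Dependent care FSA: $300.34
Pre-tax total = $275.13 + $300.34 = $575.47
Taxable wages = $4600.85 − $575.47 = $4025.38
Municipal income tax: $4025.38 × 0.0387 = $155.78
State disability insurance: $4600.85 × 0.01 = $46.01
Social Security tax: $4600.85 × 0.0527 = $242.46
Medicare: $4600.85 × 0.02 = $92.02
Vision insurance premium: $252.56
Fitness reimbursement repayment: $318.92
Union dues: $182.11
Total deductions = $275.13 + $300.34 + $155.78 + $46.01 + $242.46 + $92.02 + $252.56 + $318.92 + $182.11 = $1865.33
Net pay = $4600.85 − $1865.33 = $2735.52

$2735.52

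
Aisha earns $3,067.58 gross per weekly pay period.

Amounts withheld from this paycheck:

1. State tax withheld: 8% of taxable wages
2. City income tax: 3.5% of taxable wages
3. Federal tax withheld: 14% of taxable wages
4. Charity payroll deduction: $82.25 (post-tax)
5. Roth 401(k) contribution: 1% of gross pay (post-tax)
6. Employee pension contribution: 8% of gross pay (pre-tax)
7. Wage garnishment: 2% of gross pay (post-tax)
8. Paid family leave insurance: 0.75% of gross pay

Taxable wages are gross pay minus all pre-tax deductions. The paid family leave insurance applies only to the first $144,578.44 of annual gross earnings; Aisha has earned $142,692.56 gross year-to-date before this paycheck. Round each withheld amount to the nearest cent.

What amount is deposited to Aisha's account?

$1,914.10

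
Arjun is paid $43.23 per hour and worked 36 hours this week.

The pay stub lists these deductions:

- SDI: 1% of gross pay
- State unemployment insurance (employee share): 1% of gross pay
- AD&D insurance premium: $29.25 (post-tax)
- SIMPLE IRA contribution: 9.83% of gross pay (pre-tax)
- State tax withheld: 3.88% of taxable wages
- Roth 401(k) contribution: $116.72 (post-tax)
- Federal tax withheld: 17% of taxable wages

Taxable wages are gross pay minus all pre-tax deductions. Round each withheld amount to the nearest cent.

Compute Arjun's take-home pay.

$933.20

Gross pay: 36 × $43.23 = $1,556.28
SIMPLE IRA contribution: $1,556.28 × 0.0983 = $152.98
Taxable wages = $1,556.28 − $152.98 = $1,403.30
State tax withheld: $1,403.30 × 0.0388 = $54.45
Federal tax withheld: $1,403.30 × 0.17 = $238.56
State unemployment insurance (employee share): $1,556.28 × 0.01 = $15.56
SDI: $1,556.28 × 0.01 = $15.56
Roth 401(k) contribution: $116.72
AD&D insurance premium: $29.25
Total deductions = $152.98 + $54.45 + $238.56 + $15.56 + $15.56 + $116.72 + $29.25 = $623.08
Net pay = $1,556.28 − $623.08 = $933.20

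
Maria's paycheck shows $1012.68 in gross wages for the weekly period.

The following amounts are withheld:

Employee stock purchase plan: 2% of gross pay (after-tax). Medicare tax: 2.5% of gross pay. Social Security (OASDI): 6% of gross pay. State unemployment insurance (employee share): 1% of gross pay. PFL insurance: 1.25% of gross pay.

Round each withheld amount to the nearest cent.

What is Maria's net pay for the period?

$883.56

PFL insurance: $1012.68 × 0.0125 = $12.66
Medicare tax: $1012.68 × 0.025 = $25.32
Social Security (OASDI): $1012.68 × 0.06 = $60.76
State unemployment insurance (employee share): $1012.68 × 0.01 = $10.13
Employee stock purchase plan: $1012.68 × 0.02 = $20.25
Total deductions = $12.66 + $25.32 + $60.76 + $10.13 + $20.25 = $129.12
Net pay = $1012.68 − $129.12 = $883.56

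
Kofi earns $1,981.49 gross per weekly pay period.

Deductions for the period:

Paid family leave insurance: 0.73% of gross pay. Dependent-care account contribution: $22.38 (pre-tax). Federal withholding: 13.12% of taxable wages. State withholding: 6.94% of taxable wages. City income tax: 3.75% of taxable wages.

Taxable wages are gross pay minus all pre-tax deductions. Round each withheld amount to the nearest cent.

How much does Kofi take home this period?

Dependent-care account contribution: $22.38
Taxable wages = $1,981.49 − $22.38 = $1,959.11
State withholding: $1,959.11 × 0.0694 = $135.96
City income tax: $1,959.11 × 0.0375 = $73.47
Federal withholding: $1,959.11 × 0.1312 = $257.04
Paid family leave insurance: $1,981.49 × 0.0073 = $14.46
Total deductions = $22.38 + $135.96 + $73.47 + $257.04 + $14.46 = $503.31
Net pay = $1,981.49 − $503.31 = $1,478.18

$1,478.18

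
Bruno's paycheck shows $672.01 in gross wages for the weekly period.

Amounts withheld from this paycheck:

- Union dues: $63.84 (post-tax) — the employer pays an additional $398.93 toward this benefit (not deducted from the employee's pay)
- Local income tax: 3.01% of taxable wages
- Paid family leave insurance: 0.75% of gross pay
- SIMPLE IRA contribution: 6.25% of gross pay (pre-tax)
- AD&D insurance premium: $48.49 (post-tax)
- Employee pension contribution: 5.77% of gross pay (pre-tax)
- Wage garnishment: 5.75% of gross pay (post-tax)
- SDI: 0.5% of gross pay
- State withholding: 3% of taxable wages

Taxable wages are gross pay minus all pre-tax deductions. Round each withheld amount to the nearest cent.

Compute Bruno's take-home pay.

$396.33

Employee pension contribution: $672.01 × 0.0577 = $38.77
SIMPLE IRA contribution: $672.01 × 0.0625 = $42.00
Pre-tax total = $38.77 + $42.00 = $80.77
Taxable wages = $672.01 − $80.77 = $591.24
State withholding: $591.24 × 0.03 = $17.74
Local income tax: $591.24 × 0.0301 = $17.80
Paid family leave insurance: $672.01 × 0.0075 = $5.04
SDI: $672.01 × 0.005 = $3.36
Wage garnishment: $672.01 × 0.0575 = $38.64
AD&D insurance premium: $48.49
Union dues: $63.84
(Employer's $398.93 toward union dues is not withheld from the employee.)
Total deductions = $38.77 + $42.00 + $17.74 + $17.80 + $5.04 + $3.36 + $38.64 + $48.49 + $63.84 = $275.68
Net pay = $672.01 − $275.68 = $396.33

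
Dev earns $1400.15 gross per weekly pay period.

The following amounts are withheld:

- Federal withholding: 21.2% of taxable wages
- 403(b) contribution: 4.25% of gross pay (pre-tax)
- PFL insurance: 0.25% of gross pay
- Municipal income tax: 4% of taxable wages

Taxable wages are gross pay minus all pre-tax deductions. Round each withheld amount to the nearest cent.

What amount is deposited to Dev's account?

403(b) contribution: $1400.15 × 0.0425 = $59.51
Taxable wages = $1400.15 − $59.51 = $1340.64
Federal withholding: $1340.64 × 0.212 = $284.22
Municipal income tax: $1340.64 × 0.04 = $53.63
PFL insurance: $1400.15 × 0.0025 = $3.50
Total deductions = $59.51 + $284.22 + $53.63 + $3.50 = $400.86
Net pay = $1400.15 − $400.86 = $999.29

$999.29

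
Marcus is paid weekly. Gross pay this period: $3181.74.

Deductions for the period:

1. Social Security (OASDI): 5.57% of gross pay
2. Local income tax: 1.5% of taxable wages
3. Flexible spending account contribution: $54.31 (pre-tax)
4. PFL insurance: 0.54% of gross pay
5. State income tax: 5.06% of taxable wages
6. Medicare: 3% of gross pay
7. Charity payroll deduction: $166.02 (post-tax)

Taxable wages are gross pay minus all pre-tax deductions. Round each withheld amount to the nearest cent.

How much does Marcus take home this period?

Flexible spending account contribution: $54.31
Taxable wages = $3181.74 − $54.31 = $3127.43
State income tax: $3127.43 × 0.0506 = $158.25
Local income tax: $3127.43 × 0.015 = $46.91
PFL insurance: $3181.74 × 0.0054 = $17.18
Medicare: $3181.74 × 0.03 = $95.45
Social Security (OASDI): $3181.74 × 0.0557 = $177.22
Charity payroll deduction: $166.02
Total deductions = $54.31 + $158.25 + $46.91 + $17.18 + $95.45 + $177.22 + $166.02 = $715.34
Net pay = $3181.74 − $715.34 = $2466.40

$2466.40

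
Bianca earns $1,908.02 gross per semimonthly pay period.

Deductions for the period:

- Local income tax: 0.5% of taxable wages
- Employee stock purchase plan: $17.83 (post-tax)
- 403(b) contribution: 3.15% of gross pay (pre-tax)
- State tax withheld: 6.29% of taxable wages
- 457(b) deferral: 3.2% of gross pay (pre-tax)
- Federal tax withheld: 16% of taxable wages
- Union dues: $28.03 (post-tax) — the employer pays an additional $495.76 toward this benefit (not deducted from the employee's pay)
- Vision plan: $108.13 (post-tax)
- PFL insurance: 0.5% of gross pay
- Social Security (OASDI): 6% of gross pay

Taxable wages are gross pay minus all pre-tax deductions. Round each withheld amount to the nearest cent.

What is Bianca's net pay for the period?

403(b) contribution: $1,908.02 × 0.0315 = $60.10
457(b) deferral: $1,908.02 × 0.032 = $61.06
Pre-tax total = $60.10 + $61.06 = $121.16
Taxable wages = $1,908.02 − $121.16 = $1,786.86
Federal tax withheld: $1,786.86 × 0.16 = $285.90
State tax withheld: $1,786.86 × 0.0629 = $112.39
Local income tax: $1,786.86 × 0.005 = $8.93
Social Security (OASDI): $1,908.02 × 0.06 = $114.48
PFL insurance: $1,908.02 × 0.005 = $9.54
Employee stock purchase plan: $17.83
Vision plan: $108.13
Union dues: $28.03
(Employer's $495.76 toward union dues is not withheld from the employee.)
Total deductions = $60.10 + $61.06 + $285.90 + $112.39 + $8.93 + $114.48 + $9.54 + $17.83 + $108.13 + $28.03 = $806.39
Net pay = $1,908.02 − $806.39 = $1,101.63

$1,101.63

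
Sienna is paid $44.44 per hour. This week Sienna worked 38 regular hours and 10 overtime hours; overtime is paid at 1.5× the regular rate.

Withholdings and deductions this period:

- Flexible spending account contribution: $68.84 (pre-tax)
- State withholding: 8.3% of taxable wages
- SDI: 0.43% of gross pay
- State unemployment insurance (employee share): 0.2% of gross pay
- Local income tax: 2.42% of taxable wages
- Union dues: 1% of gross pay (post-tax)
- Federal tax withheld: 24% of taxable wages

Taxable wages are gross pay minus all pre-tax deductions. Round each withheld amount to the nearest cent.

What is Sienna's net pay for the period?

$1454.22

Regular pay: 38 × $44.44 = $1688.72
Overtime pay: 10 × $44.44 × 1.5 = $666.60
Gross pay = $1688.72 + $666.60 = $2355.32
Flexible spending account contribution: $68.84
Taxable wages = $2355.32 − $68.84 = $2286.48
Federal tax withheld: $2286.48 × 0.24 = $548.76
Local income tax: $2286.48 × 0.0242 = $55.33
State withholding: $2286.48 × 0.083 = $189.78
State unemployment insurance (employee share): $2355.32 × 0.002 = $4.71
SDI: $2355.32 × 0.0043 = $10.13
Union dues: $2355.32 × 0.01 = $23.55
Total deductions = $68.84 + $548.76 + $55.33 + $189.78 + $4.71 + $10.13 + $23.55 = $901.10
Net pay = $2355.32 − $901.10 = $1454.22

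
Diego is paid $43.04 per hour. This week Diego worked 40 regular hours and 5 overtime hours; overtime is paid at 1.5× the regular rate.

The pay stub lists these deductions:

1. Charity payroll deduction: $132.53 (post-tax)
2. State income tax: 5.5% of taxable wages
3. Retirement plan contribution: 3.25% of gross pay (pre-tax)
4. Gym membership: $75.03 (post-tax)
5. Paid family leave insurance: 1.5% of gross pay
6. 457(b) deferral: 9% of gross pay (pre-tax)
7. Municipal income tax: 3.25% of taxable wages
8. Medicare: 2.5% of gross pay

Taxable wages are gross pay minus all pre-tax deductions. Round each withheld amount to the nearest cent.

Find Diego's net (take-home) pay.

$1347.65

Regular pay: 40 × $43.04 = $1721.60
Overtime pay: 5 × $43.04 × 1.5 = $322.80
Gross pay = $1721.60 + $322.80 = $2044.40
457(b) deferral: $2044.40 × 0.09 = $184.00
Retirement plan contribution: $2044.40 × 0.0325 = $66.44
Pre-tax total = $184.00 + $66.44 = $250.44
Taxable wages = $2044.40 − $250.44 = $1793.96
State income tax: $1793.96 × 0.055 = $98.67
Municipal income tax: $1793.96 × 0.0325 = $58.30
Paid family leave insurance: $2044.40 × 0.015 = $30.67
Medicare: $2044.40 × 0.025 = $51.11
Gym membership: $75.03
Charity payroll deduction: $132.53
Total deductions = $184.00 + $66.44 + $98.67 + $58.30 + $30.67 + $51.11 + $75.03 + $132.53 = $696.75
Net pay = $2044.40 − $696.75 = $1347.65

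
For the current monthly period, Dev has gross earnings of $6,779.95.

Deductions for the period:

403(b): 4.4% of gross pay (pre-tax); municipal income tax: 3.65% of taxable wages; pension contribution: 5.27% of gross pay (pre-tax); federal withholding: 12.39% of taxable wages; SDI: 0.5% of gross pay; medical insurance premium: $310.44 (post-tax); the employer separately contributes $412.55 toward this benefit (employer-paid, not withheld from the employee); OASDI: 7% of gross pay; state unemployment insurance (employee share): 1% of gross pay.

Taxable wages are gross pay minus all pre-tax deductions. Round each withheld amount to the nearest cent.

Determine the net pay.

$4,255.25

Pension contribution: $6,779.95 × 0.0527 = $357.30
403(b): $6,779.95 × 0.044 = $298.32
Pre-tax total = $357.30 + $298.32 = $655.62
Taxable wages = $6,779.95 − $655.62 = $6,124.33
Federal withholding: $6,124.33 × 0.1239 = $758.80
Municipal income tax: $6,124.33 × 0.0365 = $223.54
OASDI: $6,779.95 × 0.07 = $474.60
SDI: $6,779.95 × 0.005 = $33.90
State unemployment insurance (employee share): $6,779.95 × 0.01 = $67.80
Medical insurance premium: $310.44
(Employer's $412.55 toward medical insurance premium is not withheld from the employee.)
Total deductions = $357.30 + $298.32 + $758.80 + $223.54 + $474.60 + $33.90 + $67.80 + $310.44 = $2,524.70
Net pay = $6,779.95 − $2,524.70 = $4,255.25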